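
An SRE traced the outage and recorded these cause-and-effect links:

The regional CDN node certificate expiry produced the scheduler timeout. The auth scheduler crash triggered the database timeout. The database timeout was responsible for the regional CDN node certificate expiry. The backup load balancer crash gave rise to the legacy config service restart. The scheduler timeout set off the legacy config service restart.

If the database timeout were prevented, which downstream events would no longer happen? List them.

the regional CDN node certificate expiry, the scheduler timeout

Downstream of the database timeout: the regional CDN node certificate expiry, the scheduler timeout, the legacy config service restart.
Of those, still caused via another path: the legacy config service restart.
The remainder have no surviving cause.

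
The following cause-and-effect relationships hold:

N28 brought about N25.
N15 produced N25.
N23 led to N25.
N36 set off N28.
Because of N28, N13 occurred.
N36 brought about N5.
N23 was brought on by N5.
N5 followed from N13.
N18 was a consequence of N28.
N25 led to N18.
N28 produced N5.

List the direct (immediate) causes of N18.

N25, N28

Upstream contributors include N36, N13, N5, N15, N23, but only N25, N28 feed directly into N18.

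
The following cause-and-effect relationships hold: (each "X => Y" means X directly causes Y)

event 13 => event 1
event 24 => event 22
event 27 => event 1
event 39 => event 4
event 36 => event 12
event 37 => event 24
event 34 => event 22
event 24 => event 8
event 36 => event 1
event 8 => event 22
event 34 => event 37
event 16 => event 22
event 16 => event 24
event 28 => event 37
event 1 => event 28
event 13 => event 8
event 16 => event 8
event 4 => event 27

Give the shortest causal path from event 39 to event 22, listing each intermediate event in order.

event 39 → event 4
event 4 → event 27
event 27 → event 1
event 1 → event 28
event 28 → event 37
event 37 → event 24
event 24 → event 22
Length: 7 steps.

event 39 → event 4 → event 27 → event 1 → event 28 → event 37 → event 24 → event 22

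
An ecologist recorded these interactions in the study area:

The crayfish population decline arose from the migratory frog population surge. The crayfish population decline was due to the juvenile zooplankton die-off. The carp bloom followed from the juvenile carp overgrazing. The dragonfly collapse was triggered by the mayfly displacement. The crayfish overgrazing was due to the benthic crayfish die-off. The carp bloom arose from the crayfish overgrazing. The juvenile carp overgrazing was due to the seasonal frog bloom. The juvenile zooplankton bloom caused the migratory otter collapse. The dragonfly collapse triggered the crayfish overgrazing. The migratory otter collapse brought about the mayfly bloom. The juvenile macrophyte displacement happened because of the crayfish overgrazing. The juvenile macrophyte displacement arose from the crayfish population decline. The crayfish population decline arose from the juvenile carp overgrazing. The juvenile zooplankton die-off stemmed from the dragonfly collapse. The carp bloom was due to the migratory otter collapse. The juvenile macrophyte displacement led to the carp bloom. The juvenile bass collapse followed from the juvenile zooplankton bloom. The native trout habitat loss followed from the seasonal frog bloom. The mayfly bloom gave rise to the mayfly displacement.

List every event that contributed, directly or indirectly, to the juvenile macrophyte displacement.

Immediate causes of the juvenile macrophyte displacement: the crayfish overgrazing, the crayfish population decline.
Further upstream: the benthic crayfish die-off, the seasonal frog bloom, the juvenile zooplankton bloom, the migratory otter collapse, the mayfly bloom, the mayfly displacement, the dragonfly collapse, the migratory frog population surge, the juvenile carp overgrazing, the juvenile zooplankton die-off.

the benthic crayfish die-off, the crayfish overgrazing, the crayfish population decline, the dragonfly collapse, the juvenile carp overgrazing, the juvenile zooplankton bloom, the juvenile zooplankton die-off, the mayfly bloom, the mayfly displacement, the migratory frog population surge, the migratory otter collapse, the seasonal frog bloom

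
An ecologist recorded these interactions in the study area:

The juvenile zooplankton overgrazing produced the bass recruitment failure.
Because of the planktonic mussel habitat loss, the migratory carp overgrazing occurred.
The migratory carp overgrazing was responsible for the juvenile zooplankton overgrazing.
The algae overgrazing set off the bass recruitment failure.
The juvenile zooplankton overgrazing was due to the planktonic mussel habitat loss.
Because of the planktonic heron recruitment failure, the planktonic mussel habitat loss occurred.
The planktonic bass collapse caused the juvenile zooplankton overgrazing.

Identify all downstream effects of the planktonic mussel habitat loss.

Direct effects: the migratory carp overgrazing, the juvenile zooplankton overgrazing.
2 steps out: the bass recruitment failure.
Not reachable from it: the planktonic heron recruitment failure, the planktonic bass collapse, the algae overgrazing.

the bass recruitment failure, the juvenile zooplankton overgrazing, the migratory carp overgrazing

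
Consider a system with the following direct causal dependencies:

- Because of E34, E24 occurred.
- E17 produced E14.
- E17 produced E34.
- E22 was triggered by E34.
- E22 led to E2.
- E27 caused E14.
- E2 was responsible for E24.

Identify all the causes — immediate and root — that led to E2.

Immediate cause of E2: E22.
Further upstream: E17, E34.

E17, E22, E34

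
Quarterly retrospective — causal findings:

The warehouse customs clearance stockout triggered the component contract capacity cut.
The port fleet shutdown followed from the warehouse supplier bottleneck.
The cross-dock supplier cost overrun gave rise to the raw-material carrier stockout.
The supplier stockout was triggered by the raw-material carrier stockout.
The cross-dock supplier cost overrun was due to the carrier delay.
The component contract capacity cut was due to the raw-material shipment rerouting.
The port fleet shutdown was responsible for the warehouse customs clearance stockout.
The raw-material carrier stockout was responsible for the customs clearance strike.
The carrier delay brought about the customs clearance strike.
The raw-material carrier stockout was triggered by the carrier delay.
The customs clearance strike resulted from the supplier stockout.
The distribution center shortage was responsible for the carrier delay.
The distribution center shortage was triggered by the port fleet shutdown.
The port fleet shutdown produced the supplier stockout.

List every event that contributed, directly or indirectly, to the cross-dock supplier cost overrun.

the carrier delay, the distribution center shortage, the port fleet shutdown, the warehouse supplier bottleneck

Immediate cause of the cross-dock supplier cost overrun: the carrier delay.
Further upstream: the warehouse supplier bottleneck, the port fleet shutdown, the distribution center shortage.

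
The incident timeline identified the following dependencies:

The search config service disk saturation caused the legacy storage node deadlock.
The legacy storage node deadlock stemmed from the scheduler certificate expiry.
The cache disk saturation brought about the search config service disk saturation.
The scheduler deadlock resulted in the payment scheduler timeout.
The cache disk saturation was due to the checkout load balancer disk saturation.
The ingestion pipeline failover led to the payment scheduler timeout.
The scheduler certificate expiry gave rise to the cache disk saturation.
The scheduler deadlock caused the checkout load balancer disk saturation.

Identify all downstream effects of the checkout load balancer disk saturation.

Direct effects: the cache disk saturation.
2 steps out: the search config service disk saturation.
3 steps out: the legacy storage node deadlock.
Not reachable from it: the scheduler deadlock, the ingestion pipeline failover, the scheduler certificate expiry, the payment scheduler timeout.

the cache disk saturation, the legacy storage node deadlock, the search config service disk saturation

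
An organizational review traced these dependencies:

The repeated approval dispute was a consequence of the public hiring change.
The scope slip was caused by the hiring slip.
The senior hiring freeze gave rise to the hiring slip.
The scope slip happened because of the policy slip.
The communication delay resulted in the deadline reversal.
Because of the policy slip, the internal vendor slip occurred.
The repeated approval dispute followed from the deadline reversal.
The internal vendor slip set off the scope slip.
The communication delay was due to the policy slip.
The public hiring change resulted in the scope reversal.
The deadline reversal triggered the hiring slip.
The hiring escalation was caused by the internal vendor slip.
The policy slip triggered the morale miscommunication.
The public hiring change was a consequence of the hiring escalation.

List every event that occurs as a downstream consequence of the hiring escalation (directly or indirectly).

the public hiring change, the repeated approval dispute, the scope reversal

Direct effects: the public hiring change.
2 steps out: the scope reversal, the repeated approval dispute.
Not reachable from it: the policy slip, the communication delay, the internal vendor slip, the morale miscommunication, the senior hiring freeze, the deadline reversal, the hiring slip, the scope slip.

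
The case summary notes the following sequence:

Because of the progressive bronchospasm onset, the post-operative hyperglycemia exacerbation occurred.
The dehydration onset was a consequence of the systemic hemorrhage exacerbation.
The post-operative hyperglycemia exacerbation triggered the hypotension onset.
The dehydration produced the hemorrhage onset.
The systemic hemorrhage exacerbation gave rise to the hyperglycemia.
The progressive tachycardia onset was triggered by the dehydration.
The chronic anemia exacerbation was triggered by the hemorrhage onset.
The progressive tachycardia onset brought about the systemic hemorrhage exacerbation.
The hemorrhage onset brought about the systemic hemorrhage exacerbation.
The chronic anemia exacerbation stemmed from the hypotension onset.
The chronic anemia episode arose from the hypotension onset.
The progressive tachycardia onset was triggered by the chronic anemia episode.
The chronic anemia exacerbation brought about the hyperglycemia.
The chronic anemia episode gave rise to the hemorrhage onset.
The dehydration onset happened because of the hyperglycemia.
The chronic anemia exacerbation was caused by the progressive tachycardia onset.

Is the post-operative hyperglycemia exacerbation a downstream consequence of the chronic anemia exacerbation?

The chronic anemia exacerbation leads to the hyperglycemia, the dehydration onset; the post-operative hyperglycemia exacerbation is not among them.

No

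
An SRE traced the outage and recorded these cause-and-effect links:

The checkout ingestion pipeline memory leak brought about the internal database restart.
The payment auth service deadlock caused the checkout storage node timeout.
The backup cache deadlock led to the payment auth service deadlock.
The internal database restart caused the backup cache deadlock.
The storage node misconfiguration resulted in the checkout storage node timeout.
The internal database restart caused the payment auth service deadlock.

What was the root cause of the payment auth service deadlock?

the checkout ingestion pipeline memory leak

Tracing upstream from the payment auth service deadlock: the payment auth service deadlock ← the internal database restart ← the checkout ingestion pipeline memory leak.
The checkout ingestion pipeline memory leak has no stated cause, so it is the root.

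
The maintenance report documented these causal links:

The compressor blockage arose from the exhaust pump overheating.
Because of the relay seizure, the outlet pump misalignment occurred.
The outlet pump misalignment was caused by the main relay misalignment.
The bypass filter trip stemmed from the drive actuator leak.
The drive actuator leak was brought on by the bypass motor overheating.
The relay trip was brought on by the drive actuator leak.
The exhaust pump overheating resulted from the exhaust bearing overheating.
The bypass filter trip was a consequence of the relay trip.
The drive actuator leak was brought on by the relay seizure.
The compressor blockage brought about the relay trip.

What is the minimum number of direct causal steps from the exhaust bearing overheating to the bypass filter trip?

4

Shortest chain: the exhaust bearing overheating → the exhaust pump overheating → the compressor blockage → the relay trip → the bypass filter trip.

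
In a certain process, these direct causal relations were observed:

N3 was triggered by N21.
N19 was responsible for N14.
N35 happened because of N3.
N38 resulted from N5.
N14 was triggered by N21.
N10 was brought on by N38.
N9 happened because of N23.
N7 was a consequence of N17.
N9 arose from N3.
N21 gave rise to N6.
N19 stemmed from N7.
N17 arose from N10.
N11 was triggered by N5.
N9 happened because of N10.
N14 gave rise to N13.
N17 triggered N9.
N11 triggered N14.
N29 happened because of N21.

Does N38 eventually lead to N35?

No

N38 leads to N10, N17, N7, N19, N14, N9, N13; N35 is not among them.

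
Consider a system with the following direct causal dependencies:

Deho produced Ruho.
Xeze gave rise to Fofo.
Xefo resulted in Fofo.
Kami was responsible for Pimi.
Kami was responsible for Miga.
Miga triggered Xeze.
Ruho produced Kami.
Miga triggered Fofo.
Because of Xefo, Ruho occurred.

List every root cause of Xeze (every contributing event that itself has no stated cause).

Tracing upstream from Xeze: Xeze ← Miga ← Kami ← Ruho ← Xefo.
A separate upstream branch: Xeze ← Miga ← Kami ← Ruho ← Deho.
Each of those chain origins has no stated cause.

Deho, Xefo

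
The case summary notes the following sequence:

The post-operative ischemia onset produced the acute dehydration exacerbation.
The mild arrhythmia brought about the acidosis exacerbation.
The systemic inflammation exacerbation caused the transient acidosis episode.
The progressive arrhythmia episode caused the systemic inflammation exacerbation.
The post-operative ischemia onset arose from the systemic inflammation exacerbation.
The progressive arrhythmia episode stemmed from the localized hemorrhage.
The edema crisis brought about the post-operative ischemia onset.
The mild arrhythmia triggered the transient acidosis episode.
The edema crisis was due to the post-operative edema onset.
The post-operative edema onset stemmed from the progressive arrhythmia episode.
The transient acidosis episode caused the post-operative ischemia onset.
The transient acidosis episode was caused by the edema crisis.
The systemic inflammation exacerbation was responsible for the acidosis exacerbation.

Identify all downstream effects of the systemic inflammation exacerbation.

Direct effects: the acidosis exacerbation, the transient acidosis episode, the post-operative ischemia onset.
2 steps out: the acute dehydration exacerbation.
Not reachable from it: the localized hemorrhage, the progressive arrhythmia episode, the mild arrhythmia, the post-operative edema onset, the edema crisis.

the acidosis exacerbation, the acute dehydration exacerbation, the post-operative ischemia onset, the transient acidosis episode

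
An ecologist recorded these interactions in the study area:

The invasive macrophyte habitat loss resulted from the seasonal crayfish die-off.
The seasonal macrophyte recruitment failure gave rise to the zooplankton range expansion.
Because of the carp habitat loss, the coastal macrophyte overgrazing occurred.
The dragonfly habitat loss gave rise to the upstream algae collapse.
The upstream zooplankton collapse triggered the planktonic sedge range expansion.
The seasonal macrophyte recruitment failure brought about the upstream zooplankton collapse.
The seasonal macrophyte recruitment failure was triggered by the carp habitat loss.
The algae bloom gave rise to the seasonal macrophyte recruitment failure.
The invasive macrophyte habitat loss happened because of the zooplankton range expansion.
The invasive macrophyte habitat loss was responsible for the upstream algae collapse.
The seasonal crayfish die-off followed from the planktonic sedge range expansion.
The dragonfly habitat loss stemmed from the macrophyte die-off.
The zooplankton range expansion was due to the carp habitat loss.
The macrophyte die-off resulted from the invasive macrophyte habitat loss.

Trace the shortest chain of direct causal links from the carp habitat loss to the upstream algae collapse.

the carp habitat loss → the zooplankton range expansion
the zooplankton range expansion → the invasive macrophyte habitat loss
the invasive macrophyte habitat loss → the upstream algae collapse
Length: 3 steps.

the carp habitat loss → the zooplankton range expansion → the invasive macrophyte habitat loss → the upstream algae collapse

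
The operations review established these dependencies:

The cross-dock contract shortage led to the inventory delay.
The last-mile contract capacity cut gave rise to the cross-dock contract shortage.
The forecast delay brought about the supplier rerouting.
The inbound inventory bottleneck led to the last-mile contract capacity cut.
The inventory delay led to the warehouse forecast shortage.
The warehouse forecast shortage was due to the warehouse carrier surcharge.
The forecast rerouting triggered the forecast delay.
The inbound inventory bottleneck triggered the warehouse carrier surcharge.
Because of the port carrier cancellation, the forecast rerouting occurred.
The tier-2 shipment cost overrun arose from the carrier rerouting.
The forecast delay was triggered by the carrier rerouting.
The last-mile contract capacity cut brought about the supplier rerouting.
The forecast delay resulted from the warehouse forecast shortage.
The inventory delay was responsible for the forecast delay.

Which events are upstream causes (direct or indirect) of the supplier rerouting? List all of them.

Immediate causes of the supplier rerouting: the last-mile contract capacity cut, the forecast delay.
Further upstream: the carrier rerouting, the inbound inventory bottleneck, the port carrier cancellation, the warehouse carrier surcharge, the cross-dock contract shortage, the inventory delay, the warehouse forecast shortage, the forecast rerouting.

the carrier rerouting, the cross-dock contract shortage, the forecast delay, the forecast rerouting, the inbound inventory bottleneck, the inventory delay, the last-mile contract capacity cut, the port carrier cancellation, the warehouse carrier surcharge, the warehouse forecast shortage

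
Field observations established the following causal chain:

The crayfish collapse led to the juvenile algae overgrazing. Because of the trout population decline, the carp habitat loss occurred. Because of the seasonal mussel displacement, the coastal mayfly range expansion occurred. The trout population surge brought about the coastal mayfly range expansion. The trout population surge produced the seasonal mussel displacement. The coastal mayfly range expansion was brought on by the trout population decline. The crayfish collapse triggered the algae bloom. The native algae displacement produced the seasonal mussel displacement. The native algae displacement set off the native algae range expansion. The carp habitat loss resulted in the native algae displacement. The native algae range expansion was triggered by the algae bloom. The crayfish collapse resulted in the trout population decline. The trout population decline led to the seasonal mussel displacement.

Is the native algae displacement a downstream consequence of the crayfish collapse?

Yes

There is a causal chain: the crayfish collapse → the trout population decline → the carp habitat loss → the native algae displacement.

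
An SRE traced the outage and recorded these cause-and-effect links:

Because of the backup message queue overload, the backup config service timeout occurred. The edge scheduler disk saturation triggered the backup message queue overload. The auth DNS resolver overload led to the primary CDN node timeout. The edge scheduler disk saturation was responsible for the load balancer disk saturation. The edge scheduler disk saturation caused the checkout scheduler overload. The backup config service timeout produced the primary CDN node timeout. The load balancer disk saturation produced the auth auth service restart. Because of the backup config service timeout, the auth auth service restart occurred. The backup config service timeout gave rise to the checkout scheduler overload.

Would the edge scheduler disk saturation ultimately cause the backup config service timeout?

Yes

There is a causal chain: the edge scheduler disk saturation → the backup message queue overload → the backup config service timeout.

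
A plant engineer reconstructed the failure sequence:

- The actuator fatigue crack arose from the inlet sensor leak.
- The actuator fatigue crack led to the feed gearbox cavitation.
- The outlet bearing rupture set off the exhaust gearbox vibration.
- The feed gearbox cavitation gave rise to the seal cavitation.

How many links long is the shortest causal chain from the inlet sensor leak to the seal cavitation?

Shortest chain: the inlet sensor leak → the actuator fatigue crack → the feed gearbox cavitation → the seal cavitation.

3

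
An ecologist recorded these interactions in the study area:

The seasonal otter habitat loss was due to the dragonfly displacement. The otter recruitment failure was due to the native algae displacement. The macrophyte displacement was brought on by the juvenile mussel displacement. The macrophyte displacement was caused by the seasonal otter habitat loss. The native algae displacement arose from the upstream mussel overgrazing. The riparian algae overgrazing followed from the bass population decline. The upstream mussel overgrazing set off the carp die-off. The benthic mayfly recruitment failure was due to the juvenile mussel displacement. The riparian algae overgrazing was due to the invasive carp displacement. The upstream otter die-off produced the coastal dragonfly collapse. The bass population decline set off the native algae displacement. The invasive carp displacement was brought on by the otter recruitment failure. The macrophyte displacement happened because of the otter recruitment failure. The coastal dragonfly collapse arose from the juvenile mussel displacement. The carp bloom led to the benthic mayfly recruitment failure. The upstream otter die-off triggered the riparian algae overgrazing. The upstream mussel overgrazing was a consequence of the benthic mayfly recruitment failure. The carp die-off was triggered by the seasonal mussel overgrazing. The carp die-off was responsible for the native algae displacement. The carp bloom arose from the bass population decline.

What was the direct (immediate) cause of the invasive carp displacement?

Upstream contributors include the bass population decline, the juvenile mussel displacement, the seasonal mussel overgrazing, the carp bloom, the benthic mayfly recruitment failure, the upstream mussel overgrazing, the carp die-off, the native algae displacement, but only the otter recruitment failure feeds directly into the invasive carp displacement.

the otter recruitment failure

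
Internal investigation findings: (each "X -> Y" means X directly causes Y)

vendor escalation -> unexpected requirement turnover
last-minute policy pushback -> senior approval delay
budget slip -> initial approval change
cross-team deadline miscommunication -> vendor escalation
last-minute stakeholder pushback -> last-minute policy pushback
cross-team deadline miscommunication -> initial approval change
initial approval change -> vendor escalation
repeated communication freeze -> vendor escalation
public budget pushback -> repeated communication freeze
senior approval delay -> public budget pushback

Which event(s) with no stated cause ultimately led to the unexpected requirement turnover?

Tracing upstream from the unexpected requirement turnover: the unexpected requirement turnover ← the vendor escalation ← the repeated communication freeze ← the public budget pushback ← the senior approval delay ← the last-minute policy pushback ← the last-minute stakeholder pushback.
A separate upstream branch: the unexpected requirement turnover ← the vendor escalation ← the initial approval change ← the budget slip.
A separate upstream branch: the unexpected requirement turnover ← the vendor escalation ← the cross-team deadline miscommunication.
Each of those chain origins has no stated cause.

the budget slip, the cross-team deadline miscommunication, the last-minute stakeholder pushback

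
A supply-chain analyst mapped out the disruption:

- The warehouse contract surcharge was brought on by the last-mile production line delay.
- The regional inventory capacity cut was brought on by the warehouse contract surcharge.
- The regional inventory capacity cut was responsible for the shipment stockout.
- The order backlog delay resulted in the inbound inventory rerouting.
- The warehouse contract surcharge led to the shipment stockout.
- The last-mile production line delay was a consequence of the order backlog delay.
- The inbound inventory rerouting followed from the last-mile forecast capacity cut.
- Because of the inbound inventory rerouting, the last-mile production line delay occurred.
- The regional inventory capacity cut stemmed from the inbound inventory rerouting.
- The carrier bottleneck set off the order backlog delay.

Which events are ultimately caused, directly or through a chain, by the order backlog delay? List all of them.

the inbound inventory rerouting, the last-mile production line delay, the regional inventory capacity cut, the shipment stockout, the warehouse contract surcharge

Direct effects: the inbound inventory rerouting, the last-mile production line delay.
2 steps out: the warehouse contract surcharge, the regional inventory capacity cut.
3 steps out: the shipment stockout.
Not reachable from it: the carrier bottleneck, the last-mile forecast capacity cut.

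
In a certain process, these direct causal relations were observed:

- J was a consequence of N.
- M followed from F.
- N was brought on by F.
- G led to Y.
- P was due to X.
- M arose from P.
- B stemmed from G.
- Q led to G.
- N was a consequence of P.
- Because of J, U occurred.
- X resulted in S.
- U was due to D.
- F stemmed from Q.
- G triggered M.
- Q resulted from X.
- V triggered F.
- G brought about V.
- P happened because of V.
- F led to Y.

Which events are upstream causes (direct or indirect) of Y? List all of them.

Immediate causes of Y: G, F.
Further upstream: X, Q, V.

F, G, Q, V, X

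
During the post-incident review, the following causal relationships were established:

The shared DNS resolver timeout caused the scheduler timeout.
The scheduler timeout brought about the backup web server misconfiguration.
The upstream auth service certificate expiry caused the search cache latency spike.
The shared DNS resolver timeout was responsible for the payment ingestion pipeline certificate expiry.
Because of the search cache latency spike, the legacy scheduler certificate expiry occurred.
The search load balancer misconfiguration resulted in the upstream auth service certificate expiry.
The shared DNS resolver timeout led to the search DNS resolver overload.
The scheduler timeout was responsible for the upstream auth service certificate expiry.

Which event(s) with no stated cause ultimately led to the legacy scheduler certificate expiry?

the search load balancer misconfiguration, the shared DNS resolver timeout

Tracing upstream from the legacy scheduler certificate expiry: the legacy scheduler certificate expiry ← the search cache latency spike ← the upstream auth service certificate expiry ← the scheduler timeout ← the shared DNS resolver timeout.
A separate upstream branch: the legacy scheduler certificate expiry ← the search cache latency spike ← the upstream auth service certificate expiry ← the search load balancer misconfiguration.
Each of those chain origins has no stated cause.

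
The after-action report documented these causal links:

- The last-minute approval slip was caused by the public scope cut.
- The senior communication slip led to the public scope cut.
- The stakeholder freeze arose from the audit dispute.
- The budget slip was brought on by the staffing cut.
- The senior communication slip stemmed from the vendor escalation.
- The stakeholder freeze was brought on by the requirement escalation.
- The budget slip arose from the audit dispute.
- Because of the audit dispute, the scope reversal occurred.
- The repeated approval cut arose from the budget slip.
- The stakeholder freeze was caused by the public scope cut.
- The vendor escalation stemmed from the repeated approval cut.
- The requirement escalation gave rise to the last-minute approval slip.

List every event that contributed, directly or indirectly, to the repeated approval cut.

the audit dispute, the budget slip, the staffing cut

Immediate cause of the repeated approval cut: the budget slip.
Further upstream: the staffing cut, the audit dispute.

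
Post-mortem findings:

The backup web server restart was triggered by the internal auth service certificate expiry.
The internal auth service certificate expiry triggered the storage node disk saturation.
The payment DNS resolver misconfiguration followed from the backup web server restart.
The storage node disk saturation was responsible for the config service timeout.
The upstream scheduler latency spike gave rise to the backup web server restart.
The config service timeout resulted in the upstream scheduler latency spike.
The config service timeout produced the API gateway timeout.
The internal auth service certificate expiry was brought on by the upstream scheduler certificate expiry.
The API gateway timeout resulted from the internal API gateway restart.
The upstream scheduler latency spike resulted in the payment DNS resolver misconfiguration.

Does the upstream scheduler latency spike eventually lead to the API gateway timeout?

No

The upstream scheduler latency spike leads to the backup web server restart, the payment DNS resolver misconfiguration; the API gateway timeout is not among them.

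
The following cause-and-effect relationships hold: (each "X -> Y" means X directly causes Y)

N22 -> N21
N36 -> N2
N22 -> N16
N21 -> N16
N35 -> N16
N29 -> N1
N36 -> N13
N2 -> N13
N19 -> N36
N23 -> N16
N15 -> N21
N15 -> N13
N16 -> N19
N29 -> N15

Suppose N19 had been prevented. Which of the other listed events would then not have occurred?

Downstream of N19: N36, N2, N13.
Of those, still caused via another path: N13.
The remainder have no surviving cause.

N2, N36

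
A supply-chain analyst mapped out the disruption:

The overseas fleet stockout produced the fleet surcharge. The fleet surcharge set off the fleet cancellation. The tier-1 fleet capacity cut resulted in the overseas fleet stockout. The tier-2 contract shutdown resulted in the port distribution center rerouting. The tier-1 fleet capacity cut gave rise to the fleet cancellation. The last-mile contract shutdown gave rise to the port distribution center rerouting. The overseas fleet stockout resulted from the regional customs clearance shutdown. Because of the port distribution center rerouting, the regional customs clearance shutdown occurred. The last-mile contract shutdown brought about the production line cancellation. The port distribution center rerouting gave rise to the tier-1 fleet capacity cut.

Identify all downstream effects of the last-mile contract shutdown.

Direct effects: the port distribution center rerouting, the production line cancellation.
2 steps out: the regional customs clearance shutdown, the tier-1 fleet capacity cut.
3 steps out: the overseas fleet stockout, the fleet cancellation.
4 steps out: the fleet surcharge.
Not reachable from it: the tier-2 contract shutdown.

the fleet cancellation, the fleet surcharge, the overseas fleet stockout, the port distribution center rerouting, the production line cancellation, the regional customs clearance shutdown, the tier-1 fleet capacity cut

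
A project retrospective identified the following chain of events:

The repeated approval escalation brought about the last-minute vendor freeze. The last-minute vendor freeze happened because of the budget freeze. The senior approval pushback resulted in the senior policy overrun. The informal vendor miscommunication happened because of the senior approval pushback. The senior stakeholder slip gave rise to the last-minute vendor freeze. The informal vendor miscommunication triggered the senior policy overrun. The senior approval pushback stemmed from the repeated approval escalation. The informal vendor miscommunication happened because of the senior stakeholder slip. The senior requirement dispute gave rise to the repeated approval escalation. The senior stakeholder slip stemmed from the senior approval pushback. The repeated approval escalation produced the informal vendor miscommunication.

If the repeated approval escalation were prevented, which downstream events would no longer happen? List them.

Downstream of the repeated approval escalation: the senior approval pushback, the senior stakeholder slip, the informal vendor miscommunication, the senior policy overrun, the last-minute vendor freeze.
Of those, still caused via another path: the last-minute vendor freeze.
The remainder have no surviving cause.

the informal vendor miscommunication, the senior approval pushback, the senior policy overrun, the senior stakeholder slip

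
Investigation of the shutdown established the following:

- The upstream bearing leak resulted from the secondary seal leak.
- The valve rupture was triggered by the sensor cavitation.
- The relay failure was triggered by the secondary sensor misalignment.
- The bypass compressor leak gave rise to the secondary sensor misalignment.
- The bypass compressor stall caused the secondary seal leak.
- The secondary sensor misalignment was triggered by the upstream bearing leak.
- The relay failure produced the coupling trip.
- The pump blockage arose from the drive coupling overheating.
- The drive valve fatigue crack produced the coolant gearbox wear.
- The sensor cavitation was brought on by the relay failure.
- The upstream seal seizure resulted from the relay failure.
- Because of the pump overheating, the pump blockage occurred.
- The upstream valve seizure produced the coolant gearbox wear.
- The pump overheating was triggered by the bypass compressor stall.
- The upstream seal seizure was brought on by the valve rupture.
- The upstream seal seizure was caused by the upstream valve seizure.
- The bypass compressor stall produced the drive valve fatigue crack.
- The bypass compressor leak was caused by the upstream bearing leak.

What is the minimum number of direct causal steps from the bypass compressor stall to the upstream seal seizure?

Shortest chain: the bypass compressor stall → the secondary seal leak → the upstream bearing leak → the secondary sensor misalignment → the relay failure → the upstream seal seizure.

5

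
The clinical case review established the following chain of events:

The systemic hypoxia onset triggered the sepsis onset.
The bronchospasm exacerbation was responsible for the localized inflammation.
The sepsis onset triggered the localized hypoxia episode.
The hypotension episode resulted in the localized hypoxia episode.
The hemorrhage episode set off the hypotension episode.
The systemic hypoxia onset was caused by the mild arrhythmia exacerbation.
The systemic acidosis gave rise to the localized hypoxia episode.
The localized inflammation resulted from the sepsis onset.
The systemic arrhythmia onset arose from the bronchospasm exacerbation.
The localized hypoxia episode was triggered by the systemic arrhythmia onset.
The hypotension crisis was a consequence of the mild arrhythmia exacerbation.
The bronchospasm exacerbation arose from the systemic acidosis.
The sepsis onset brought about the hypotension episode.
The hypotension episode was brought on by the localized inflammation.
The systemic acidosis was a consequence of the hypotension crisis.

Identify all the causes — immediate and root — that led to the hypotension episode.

Immediate causes of the hypotension episode: the hemorrhage episode, the sepsis onset, the localized inflammation.
Further upstream: the mild arrhythmia exacerbation, the hypotension crisis, the systemic acidosis, the bronchospasm exacerbation, the systemic hypoxia onset.

the bronchospasm exacerbation, the hemorrhage episode, the hypotension crisis, the localized inflammation, the mild arrhythmia exacerbation, the sepsis onset, the systemic acidosis, the systemic hypoxia onset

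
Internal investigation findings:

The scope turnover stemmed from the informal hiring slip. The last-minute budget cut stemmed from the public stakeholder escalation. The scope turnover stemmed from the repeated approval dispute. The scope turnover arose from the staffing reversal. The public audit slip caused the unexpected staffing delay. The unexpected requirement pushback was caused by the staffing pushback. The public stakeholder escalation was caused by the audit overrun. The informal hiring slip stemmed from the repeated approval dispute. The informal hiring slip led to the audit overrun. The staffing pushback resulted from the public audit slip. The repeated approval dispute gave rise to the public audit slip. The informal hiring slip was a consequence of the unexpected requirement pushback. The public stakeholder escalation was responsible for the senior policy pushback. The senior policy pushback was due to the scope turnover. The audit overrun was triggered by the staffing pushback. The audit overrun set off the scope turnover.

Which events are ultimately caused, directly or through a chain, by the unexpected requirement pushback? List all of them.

the audit overrun, the informal hiring slip, the last-minute budget cut, the public stakeholder escalation, the scope turnover, the senior policy pushback

Direct effects: the informal hiring slip.
2 steps out: the audit overrun, the scope turnover.
3 steps out: the public stakeholder escalation, the senior policy pushback.
4 steps out: the last-minute budget cut.
Not reachable from it: the repeated approval dispute, the public audit slip, the staffing pushback, the unexpected staffing delay, the staffing reversal.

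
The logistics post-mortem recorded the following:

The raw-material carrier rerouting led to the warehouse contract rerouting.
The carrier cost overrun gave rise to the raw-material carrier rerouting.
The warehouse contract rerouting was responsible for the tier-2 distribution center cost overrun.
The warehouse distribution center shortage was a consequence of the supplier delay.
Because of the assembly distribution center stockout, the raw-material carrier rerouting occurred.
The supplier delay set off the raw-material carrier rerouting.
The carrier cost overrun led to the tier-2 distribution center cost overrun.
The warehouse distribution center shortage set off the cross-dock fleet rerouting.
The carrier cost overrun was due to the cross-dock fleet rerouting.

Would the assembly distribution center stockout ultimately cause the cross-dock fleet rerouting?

The assembly distribution center stockout leads to the raw-material carrier rerouting, the warehouse contract rerouting, the tier-2 distribution center cost overrun; the cross-dock fleet rerouting is not among them.

No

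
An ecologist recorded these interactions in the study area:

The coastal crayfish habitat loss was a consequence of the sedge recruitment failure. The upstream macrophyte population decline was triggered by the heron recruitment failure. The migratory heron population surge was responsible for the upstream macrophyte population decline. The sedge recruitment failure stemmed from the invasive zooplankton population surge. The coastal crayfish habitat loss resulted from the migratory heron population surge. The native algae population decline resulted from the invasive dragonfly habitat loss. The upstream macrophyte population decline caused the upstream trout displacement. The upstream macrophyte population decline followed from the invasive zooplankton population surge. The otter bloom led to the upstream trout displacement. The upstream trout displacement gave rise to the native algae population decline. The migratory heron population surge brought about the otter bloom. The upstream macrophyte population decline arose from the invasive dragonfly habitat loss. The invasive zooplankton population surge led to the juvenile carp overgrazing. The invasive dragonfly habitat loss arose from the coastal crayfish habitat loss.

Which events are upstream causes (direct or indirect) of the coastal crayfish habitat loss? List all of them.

Immediate causes of the coastal crayfish habitat loss: the sedge recruitment failure, the migratory heron population surge.
Further upstream: the invasive zooplankton population surge.

the invasive zooplankton population surge, the migratory heron population surge, the sedge recruitment failure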